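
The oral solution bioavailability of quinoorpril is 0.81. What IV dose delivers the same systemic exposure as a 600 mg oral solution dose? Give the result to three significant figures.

Systemic exposure from an extravascular dose = F × D_ev, so the equivalent IV dose is F × D_ev.
D_iv = F × D_ev = 0.81 × 600 = 486 mg

D_iv = 486 mg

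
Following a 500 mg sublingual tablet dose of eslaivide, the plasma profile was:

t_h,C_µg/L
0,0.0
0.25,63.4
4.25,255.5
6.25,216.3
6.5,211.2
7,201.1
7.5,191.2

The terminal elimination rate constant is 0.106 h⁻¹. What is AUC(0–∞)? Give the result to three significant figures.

AUC = 3180 µg/L·h

Trapezoidal AUC_0→7.5:
  [0→0.25]: (0.0+63.4)/2 × 0.25 = 7.925
  [0.25→4.25]: (63.4+255.5)/2 × 4 = 637.8
  [4.25→6.25]: (255.5+216.3)/2 × 2 = 471.8
  [6.25→6.5]: (216.3+211.2)/2 × 0.25 = 53.4375
  [6.5→7]: (211.2+201.1)/2 × 0.5 = 103.075
  [7→7.5]: (201.1+191.2)/2 × 0.5 = 98.075
  Sum = 1372.1125 µg/L·h
Extrapolated tail: C_last / k_e = 191.2 / 0.106 = 1803.774
AUC_0→∞ = 1372.1125 + 1803.774 = 3175.8865 µg/L·h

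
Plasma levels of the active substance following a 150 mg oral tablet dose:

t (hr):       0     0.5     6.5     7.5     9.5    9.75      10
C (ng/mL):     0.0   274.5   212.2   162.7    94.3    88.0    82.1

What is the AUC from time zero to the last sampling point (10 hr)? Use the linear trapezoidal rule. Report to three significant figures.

Trapezoidal AUC_0→10:
  [0→0.5]: (0.0+274.5)/2 × 0.5 = 68.625
  [0.5→6.5]: (274.5+212.2)/2 × 6 = 1460.1
  [6.5→7.5]: (212.2+162.7)/2 × 1 = 187.45
  [7.5→9.5]: (162.7+94.3)/2 × 2 = 257.0
  [9.5→9.75]: (94.3+88.0)/2 × 0.25 = 22.7875
  [9.75→10]: (88.0+82.1)/2 × 0.25 = 21.2625
  Sum = 2017.225 ng/mL·hr

AUC = 2020 ng/mL·hr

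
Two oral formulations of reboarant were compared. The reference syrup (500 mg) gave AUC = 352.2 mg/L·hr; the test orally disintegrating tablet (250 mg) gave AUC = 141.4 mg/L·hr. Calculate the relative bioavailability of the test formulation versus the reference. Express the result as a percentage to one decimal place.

F_rel = 80.3%

F_rel = (AUC_test/D_test) / (AUC_ref/D_ref)
      = (141.4/250) / (352.2/500)
      = 0.5656 / 0.7044 = 0.8030 = 80.30%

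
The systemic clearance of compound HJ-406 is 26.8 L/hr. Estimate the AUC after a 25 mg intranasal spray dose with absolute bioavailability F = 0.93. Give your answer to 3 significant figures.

AUC = 0.868 mg/L·hr

AUC_0→∞ = F × Dose / CL
        = 0.93 × 25 / 26.8 = 0.867537 mg/L·hr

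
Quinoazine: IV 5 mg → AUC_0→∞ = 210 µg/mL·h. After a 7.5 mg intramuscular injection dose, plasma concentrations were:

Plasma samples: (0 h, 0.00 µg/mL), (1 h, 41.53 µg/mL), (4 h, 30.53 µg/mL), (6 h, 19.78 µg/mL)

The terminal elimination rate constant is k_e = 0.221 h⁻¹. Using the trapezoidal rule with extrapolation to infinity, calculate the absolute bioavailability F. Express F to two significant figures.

Trapezoidal AUC_0→6 (intramuscular injection):
  [0→1]: (0.00+41.53)/2 × 1 = 20.765
  [1→4]: (41.53+30.53)/2 × 3 = 108.09
  [4→6]: (30.53+19.78)/2 × 2 = 50.31
  Sum = 179.165 µg/mL·h
Tail: C_last/k_e = 19.78/0.221 = 89.502
AUC_0→∞ (intramuscular injection) = 179.165 + 89.502 = 268.667 µg/mL·h
F = (AUC_ev/D_ev)/(AUC_iv/D_iv) = (268.667/7.5)/(210/5) = 35.8223/42 = 0.8529

F = 0.85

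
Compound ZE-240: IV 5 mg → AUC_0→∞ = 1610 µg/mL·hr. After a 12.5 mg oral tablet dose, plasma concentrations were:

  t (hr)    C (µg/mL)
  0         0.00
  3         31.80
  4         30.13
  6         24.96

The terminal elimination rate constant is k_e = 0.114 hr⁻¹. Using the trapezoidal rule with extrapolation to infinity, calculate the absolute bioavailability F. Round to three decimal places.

F = 0.088

Trapezoidal AUC_0→6 (oral tablet):
  [0→3]: (0.00+31.80)/2 × 3 = 47.7
  [3→4]: (31.80+30.13)/2 × 1 = 30.965
  [4→6]: (30.13+24.96)/2 × 2 = 55.09
  Sum = 133.755 µg/mL·hr
Tail: C_last/k_e = 24.96/0.114 = 218.947
AUC_0→∞ (oral tablet) = 133.755 + 218.947 = 352.702 µg/mL·hr
F = (AUC_ev/D_ev)/(AUC_iv/D_iv) = (352.702/12.5)/(1610/5) = 28.21616/322 = 0.0876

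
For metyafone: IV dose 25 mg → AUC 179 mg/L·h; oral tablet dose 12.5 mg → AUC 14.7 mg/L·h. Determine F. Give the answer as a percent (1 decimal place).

F = 16.4%

F = (AUC_ev / D_ev) / (AUC_iv / D_iv)
  = (14.7/12.5) / (179/25)
  = 1.176 / 7.16 = 0.1642
  = 16.42%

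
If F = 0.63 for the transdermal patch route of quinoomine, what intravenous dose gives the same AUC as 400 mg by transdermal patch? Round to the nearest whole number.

D_iv = 252 mg

Systemic exposure from an extravascular dose = F × D_ev, so the equivalent IV dose is F × D_ev.
D_iv = F × D_ev = 0.63 × 400 = 252 mg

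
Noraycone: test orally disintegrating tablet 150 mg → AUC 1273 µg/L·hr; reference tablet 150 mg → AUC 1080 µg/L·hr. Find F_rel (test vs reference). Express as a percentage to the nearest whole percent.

F_rel = 118%

F_rel = (AUC_test/D_test) / (AUC_ref/D_ref)
      = (1273/150) / (1080/150)
      = 8.48667 / 7.2 = 1.1787 = 117.87%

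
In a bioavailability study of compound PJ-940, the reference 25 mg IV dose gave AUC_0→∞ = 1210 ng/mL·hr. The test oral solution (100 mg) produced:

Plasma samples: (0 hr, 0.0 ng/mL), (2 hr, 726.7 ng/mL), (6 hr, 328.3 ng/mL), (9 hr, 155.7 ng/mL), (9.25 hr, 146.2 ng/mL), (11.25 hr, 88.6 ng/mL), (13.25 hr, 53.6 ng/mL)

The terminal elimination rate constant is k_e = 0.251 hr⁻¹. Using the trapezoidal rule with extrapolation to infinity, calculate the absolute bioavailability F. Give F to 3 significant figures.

Trapezoidal AUC_0→13.25 (oral solution):
  [0→2]: (0.0+726.7)/2 × 2 = 726.7
  [2→6]: (726.7+328.3)/2 × 4 = 2110.0
  [6→9]: (328.3+155.7)/2 × 3 = 726.0
  [9→9.25]: (155.7+146.2)/2 × 0.25 = 37.7375
  [9.25→11.25]: (146.2+88.6)/2 × 2 = 234.8
  [11.25→13.25]: (88.6+53.6)/2 × 2 = 142.2
  Sum = 3977.4375 ng/mL·hr
Tail: C_last/k_e = 53.6/0.251 = 213.546
AUC_0→∞ (oral solution) = 3977.4375 + 213.546 = 4190.9835 ng/mL·hr
F = (AUC_ev/D_ev)/(AUC_iv/D_iv) = (4190.9835/100)/(1210/25) = 41.909835/48.4 = 0.8659

F = 0.866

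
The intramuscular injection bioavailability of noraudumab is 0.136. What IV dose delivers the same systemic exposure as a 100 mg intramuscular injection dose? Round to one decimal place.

D_iv = 13.6 mg

Systemic exposure from an extravascular dose = F × D_ev, so the equivalent IV dose is F × D_ev.
D_iv = F × D_ev = 0.136 × 100 = 13.6 mg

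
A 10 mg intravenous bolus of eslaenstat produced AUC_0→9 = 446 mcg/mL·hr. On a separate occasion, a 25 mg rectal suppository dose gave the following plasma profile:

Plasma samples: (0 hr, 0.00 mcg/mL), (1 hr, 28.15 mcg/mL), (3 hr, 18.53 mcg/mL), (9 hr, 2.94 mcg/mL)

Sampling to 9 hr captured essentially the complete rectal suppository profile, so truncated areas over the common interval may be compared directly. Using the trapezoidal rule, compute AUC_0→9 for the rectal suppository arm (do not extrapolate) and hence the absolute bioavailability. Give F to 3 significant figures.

Trapezoidal AUC_0→9 (rectal suppository):
  [0→1]: (0.00+28.15)/2 × 1 = 14.075
  [1→3]: (28.15+18.53)/2 × 2 = 46.68
  [3→9]: (18.53+2.94)/2 × 6 = 64.41
  Sum = 125.165 mcg/mL·hr
F = (AUC_ev/D_ev)/(AUC_iv/D_iv) = (125.165/25)/(446/10) = 5.0066/44.6 = 0.1123

F = 0.112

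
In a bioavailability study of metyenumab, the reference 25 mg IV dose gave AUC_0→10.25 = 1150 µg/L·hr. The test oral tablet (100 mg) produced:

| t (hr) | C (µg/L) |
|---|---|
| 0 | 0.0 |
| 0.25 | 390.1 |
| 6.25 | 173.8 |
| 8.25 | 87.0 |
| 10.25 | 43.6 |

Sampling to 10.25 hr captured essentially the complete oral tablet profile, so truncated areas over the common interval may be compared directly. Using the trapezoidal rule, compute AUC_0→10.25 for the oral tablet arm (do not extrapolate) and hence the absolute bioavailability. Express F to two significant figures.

Trapezoidal AUC_0→10.25 (oral tablet):
  [0→0.25]: (0.0+390.1)/2 × 0.25 = 48.7625
  [0.25→6.25]: (390.1+173.8)/2 × 6 = 1691.7
  [6.25→8.25]: (173.8+87.0)/2 × 2 = 260.8
  [8.25→10.25]: (87.0+43.6)/2 × 2 = 130.6
  Sum = 2131.8625 µg/L·hr
F = (AUC_ev/D_ev)/(AUC_iv/D_iv) = (2131.8625/100)/(1150/25) = 21.318625/46 = 0.4634

F = 0.46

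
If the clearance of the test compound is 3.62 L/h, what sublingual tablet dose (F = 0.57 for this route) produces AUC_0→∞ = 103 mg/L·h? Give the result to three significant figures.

Dose = CL × AUC_0→∞ / F
     = 3.62 × 103 / 0.57 = 654.14 mg

Dose = 654 mg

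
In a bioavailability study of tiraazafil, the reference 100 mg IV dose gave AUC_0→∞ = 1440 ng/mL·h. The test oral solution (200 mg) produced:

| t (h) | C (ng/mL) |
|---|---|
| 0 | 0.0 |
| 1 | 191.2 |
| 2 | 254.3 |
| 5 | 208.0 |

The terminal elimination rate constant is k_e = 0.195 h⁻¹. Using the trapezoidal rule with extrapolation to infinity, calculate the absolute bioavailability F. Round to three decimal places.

F = 0.722

Trapezoidal AUC_0→5 (oral solution):
  [0→1]: (0.0+191.2)/2 × 1 = 95.6
  [1→2]: (191.2+254.3)/2 × 1 = 222.75
  [2→5]: (254.3+208.0)/2 × 3 = 693.45
  Sum = 1011.8 ng/mL·h
Tail: C_last/k_e = 208.0/0.195 = 1066.667
AUC_0→∞ (oral solution) = 1011.8 + 1066.667 = 2078.467 ng/mL·h
F = (AUC_ev/D_ev)/(AUC_iv/D_iv) = (2078.467/200)/(1440/100) = 10.392335/14.4 = 0.7217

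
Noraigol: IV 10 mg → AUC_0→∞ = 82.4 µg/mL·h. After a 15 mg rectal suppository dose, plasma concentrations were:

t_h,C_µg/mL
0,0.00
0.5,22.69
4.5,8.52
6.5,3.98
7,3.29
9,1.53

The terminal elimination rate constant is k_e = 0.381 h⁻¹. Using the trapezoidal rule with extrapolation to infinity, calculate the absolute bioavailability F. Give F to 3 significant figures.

F = 0.738

Trapezoidal AUC_0→9 (rectal suppository):
  [0→0.5]: (0.00+22.69)/2 × 0.5 = 5.6725
  [0.5→4.5]: (22.69+8.52)/2 × 4 = 62.42
  [4.5→6.5]: (8.52+3.98)/2 × 2 = 12.5
  [6.5→7]: (3.98+3.29)/2 × 0.5 = 1.8175
  [7→9]: (3.29+1.53)/2 × 2 = 4.82
  Sum = 87.23 µg/mL·h
Tail: C_last/k_e = 1.53/0.381 = 4.016
AUC_0→∞ (rectal suppository) = 87.23 + 4.016 = 91.246 µg/mL·h
F = (AUC_ev/D_ev)/(AUC_iv/D_iv) = (91.246/15)/(82.4/10) = 6.08307/8.24 = 0.7382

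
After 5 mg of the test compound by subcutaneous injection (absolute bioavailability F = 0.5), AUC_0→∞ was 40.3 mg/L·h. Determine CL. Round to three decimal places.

CL = F × Dose / AUC_0→∞
   = 0.5 × 5 / 40.3 = 0.0620347 L/h

CL = 0.062 L/h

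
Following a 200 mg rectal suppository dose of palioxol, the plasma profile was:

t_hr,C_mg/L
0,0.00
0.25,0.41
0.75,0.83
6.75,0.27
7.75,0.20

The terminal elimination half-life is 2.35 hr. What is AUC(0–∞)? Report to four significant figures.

AUC = 4.574 mg/L·hr

Trapezoidal AUC_0→7.75:
  [0→0.25]: (0.00+0.41)/2 × 0.25 = 0.05125
  [0.25→0.75]: (0.41+0.83)/2 × 0.5 = 0.31
  [0.75→6.75]: (0.83+0.27)/2 × 6 = 3.3
  [6.75→7.75]: (0.27+0.20)/2 × 1 = 0.235
  Sum = 3.89625 mg/L·hr
k_e = ln2 / t½ = 0.693147 / 2.35 = 0.2950 hr^-1
Extrapolated tail: C_last / k_e = 0.20 / 0.295 = 0.678
AUC_0→∞ = 3.89625 + 0.678 = 4.57425 mg/L·hr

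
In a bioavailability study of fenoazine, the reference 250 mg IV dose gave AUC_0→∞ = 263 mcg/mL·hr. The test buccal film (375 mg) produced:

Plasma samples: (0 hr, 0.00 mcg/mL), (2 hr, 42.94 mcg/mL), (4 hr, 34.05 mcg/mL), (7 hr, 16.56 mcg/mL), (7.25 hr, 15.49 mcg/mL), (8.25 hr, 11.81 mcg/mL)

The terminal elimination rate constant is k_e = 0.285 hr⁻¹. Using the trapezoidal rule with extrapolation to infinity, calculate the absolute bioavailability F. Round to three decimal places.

F = 0.646

Trapezoidal AUC_0→8.25 (buccal film):
  [0→2]: (0.00+42.94)/2 × 2 = 42.94
  [2→4]: (42.94+34.05)/2 × 2 = 76.99
  [4→7]: (34.05+16.56)/2 × 3 = 75.915
  [7→7.25]: (16.56+15.49)/2 × 0.25 = 4.00625
  [7.25→8.25]: (15.49+11.81)/2 × 1 = 13.65
  Sum = 213.50125 mcg/mL·hr
Tail: C_last/k_e = 11.81/0.285 = 41.439
AUC_0→∞ (buccal film) = 213.50125 + 41.439 = 254.94025 mcg/mL·hr
F = (AUC_ev/D_ev)/(AUC_iv/D_iv) = (254.94025/375)/(263/250) = 0.679841/1.052 = 0.6462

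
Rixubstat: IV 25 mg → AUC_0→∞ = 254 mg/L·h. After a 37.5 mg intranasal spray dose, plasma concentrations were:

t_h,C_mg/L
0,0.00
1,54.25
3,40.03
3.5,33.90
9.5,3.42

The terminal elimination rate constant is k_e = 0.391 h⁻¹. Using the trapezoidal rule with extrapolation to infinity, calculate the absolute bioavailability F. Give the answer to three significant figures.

Trapezoidal AUC_0→9.5 (intranasal spray):
  [0→1]: (0.00+54.25)/2 × 1 = 27.125
  [1→3]: (54.25+40.03)/2 × 2 = 94.28
  [3→3.5]: (40.03+33.90)/2 × 0.5 = 18.4825
  [3.5→9.5]: (33.90+3.42)/2 × 6 = 111.96
  Sum = 251.8475 mg/L·h
Tail: C_last/k_e = 3.42/0.391 = 8.747
AUC_0→∞ (intranasal spray) = 251.8475 + 8.747 = 260.5945 mg/L·h
F = (AUC_ev/D_ev)/(AUC_iv/D_iv) = (260.5945/37.5)/(254/25) = 6.94919/10.16 = 0.6840

F = 0.684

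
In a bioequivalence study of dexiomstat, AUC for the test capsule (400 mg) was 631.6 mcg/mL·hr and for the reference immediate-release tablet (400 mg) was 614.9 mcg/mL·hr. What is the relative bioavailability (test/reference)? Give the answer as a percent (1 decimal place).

F_rel = 102.7%

F_rel = (AUC_test/D_test) / (AUC_ref/D_ref)
      = (631.6/400) / (614.9/400)
      = 1.579 / 1.53725 = 1.0272 = 102.72%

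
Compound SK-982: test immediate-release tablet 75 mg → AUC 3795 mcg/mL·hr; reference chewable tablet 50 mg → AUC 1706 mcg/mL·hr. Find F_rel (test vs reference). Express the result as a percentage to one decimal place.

F_rel = (AUC_test/D_test) / (AUC_ref/D_ref)
      = (3795/75) / (1706/50)
      = 50.6 / 34.12 = 1.4830 = 148.30%

F_rel = 148.3%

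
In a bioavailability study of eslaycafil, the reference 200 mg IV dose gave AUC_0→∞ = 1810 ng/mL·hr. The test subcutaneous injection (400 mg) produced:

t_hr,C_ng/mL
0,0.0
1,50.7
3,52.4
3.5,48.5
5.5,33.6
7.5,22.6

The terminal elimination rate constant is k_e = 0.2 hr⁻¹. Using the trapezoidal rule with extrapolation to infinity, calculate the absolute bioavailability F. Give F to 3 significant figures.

Trapezoidal AUC_0→7.5 (subcutaneous injection):
  [0→1]: (0.0+50.7)/2 × 1 = 25.35
  [1→3]: (50.7+52.4)/2 × 2 = 103.1
  [3→3.5]: (52.4+48.5)/2 × 0.5 = 25.225
  [3.5→5.5]: (48.5+33.6)/2 × 2 = 82.1
  [5.5→7.5]: (33.6+22.6)/2 × 2 = 56.2
  Sum = 291.975 ng/mL·hr
Tail: C_last/k_e = 22.6/0.2 = 113.000
AUC_0→∞ (subcutaneous injection) = 291.975 + 113.000 = 404.975 ng/mL·hr
F = (AUC_ev/D_ev)/(AUC_iv/D_iv) = (404.975/400)/(1810/200) = 1.0124375/9.05 = 0.1119

F = 0.112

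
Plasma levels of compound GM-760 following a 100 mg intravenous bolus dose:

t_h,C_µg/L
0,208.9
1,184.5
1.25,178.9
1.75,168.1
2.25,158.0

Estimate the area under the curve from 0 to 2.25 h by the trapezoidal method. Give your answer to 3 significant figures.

Trapezoidal AUC_0→2.25:
  [0→1]: (208.9+184.5)/2 × 1 = 196.7
  [1→1.25]: (184.5+178.9)/2 × 0.25 = 45.425
  [1.25→1.75]: (178.9+168.1)/2 × 0.5 = 86.75
  [1.75→2.25]: (168.1+158.0)/2 × 0.5 = 81.525
  Sum = 410.4 µg/L·h

AUC = 410 µg/L·h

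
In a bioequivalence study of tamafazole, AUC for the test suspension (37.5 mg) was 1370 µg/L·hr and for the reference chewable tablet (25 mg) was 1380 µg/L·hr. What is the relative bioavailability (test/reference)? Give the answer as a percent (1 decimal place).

F_rel = (AUC_test/D_test) / (AUC_ref/D_ref)
      = (1370/37.5) / (1380/25)
      = 36.5333 / 55.2 = 0.6618 = 66.18%

F_rel = 66.2%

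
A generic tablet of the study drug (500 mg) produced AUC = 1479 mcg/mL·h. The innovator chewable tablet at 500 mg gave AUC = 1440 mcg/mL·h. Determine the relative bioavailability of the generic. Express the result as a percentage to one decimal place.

F_rel = (AUC_test/D_test) / (AUC_ref/D_ref)
      = (1479/500) / (1440/500)
      = 2.958 / 2.88 = 1.0271 = 102.71%

F_rel = 102.7%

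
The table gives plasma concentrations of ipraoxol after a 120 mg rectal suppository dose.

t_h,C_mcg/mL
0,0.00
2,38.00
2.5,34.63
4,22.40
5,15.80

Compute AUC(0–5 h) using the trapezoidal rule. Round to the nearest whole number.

AUC = 118 mcg/mL·h

Trapezoidal AUC_0→5:
  [0→2]: (0.00+38.00)/2 × 2 = 38.0
  [2→2.5]: (38.00+34.63)/2 × 0.5 = 18.1575
  [2.5→4]: (34.63+22.40)/2 × 1.5 = 42.7725
  [4→5]: (22.40+15.80)/2 × 1 = 19.1
  Sum = 118.03 mcg/mL·h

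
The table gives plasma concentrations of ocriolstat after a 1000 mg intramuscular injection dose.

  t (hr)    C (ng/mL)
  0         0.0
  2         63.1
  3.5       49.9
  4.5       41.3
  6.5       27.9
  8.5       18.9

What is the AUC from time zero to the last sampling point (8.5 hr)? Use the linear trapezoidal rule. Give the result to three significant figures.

AUC = 309 ng/mL·hr

Trapezoidal AUC_0→8.5:
  [0→2]: (0.0+63.1)/2 × 2 = 63.1
  [2→3.5]: (63.1+49.9)/2 × 1.5 = 84.75
  [3.5→4.5]: (49.9+41.3)/2 × 1 = 45.6
  [4.5→6.5]: (41.3+27.9)/2 × 2 = 69.2
  [6.5→8.5]: (27.9+18.9)/2 × 2 = 46.8
  Sum = 309.45 ng/mL·hr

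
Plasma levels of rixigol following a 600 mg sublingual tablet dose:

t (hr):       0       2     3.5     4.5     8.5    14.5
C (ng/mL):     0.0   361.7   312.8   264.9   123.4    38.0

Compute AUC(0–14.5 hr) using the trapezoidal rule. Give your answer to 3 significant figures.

AUC = 2420 ng/mL·hr

Trapezoidal AUC_0→14.5:
  [0→2]: (0.0+361.7)/2 × 2 = 361.7
  [2→3.5]: (361.7+312.8)/2 × 1.5 = 505.875
  [3.5→4.5]: (312.8+264.9)/2 × 1 = 288.85
  [4.5→8.5]: (264.9+123.4)/2 × 4 = 776.6
  [8.5→14.5]: (123.4+38.0)/2 × 6 = 484.2
  Sum = 2417.225 ng/mL·hr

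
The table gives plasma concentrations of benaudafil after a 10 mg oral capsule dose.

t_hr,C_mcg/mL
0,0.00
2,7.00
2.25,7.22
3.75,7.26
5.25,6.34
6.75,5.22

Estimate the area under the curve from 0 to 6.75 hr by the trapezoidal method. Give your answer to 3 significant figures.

AUC = 38.5 mcg/mL·hr

Trapezoidal AUC_0→6.75:
  [0→2]: (0.00+7.00)/2 × 2 = 7.0
  [2→2.25]: (7.00+7.22)/2 × 0.25 = 1.7775
  [2.25→3.75]: (7.22+7.26)/2 × 1.5 = 10.86
  [3.75→5.25]: (7.26+6.34)/2 × 1.5 = 10.2
  [5.25→6.75]: (6.34+5.22)/2 × 1.5 = 8.67
  Sum = 38.5075 mcg/mL·hr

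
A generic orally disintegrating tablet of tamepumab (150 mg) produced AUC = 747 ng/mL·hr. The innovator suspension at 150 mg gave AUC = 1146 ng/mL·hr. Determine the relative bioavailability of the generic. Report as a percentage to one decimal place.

F_rel = 65.2%

F_rel = (AUC_test/D_test) / (AUC_ref/D_ref)
      = (747/150) / (1146/150)
      = 4.98 / 7.64 = 0.6518 = 65.18%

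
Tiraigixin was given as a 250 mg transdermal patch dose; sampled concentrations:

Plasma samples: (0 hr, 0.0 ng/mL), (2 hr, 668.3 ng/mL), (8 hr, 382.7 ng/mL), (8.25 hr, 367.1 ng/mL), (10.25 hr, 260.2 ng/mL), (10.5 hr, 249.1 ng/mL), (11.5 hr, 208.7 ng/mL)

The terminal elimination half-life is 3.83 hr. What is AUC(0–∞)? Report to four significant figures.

AUC = 5988 ng/mL·hr

Trapezoidal AUC_0→11.5:
  [0→2]: (0.0+668.3)/2 × 2 = 668.3
  [2→8]: (668.3+382.7)/2 × 6 = 3153.0
  [8→8.25]: (382.7+367.1)/2 × 0.25 = 93.725
  [8.25→10.25]: (367.1+260.2)/2 × 2 = 627.3
  [10.25→10.5]: (260.2+249.1)/2 × 0.25 = 63.6625
  [10.5→11.5]: (249.1+208.7)/2 × 1 = 228.9
  Sum = 4834.8875 ng/mL·hr
k_e = ln2 / t½ = 0.693147 / 3.83 = 0.1810 hr^-1
Extrapolated tail: C_last / k_e = 208.7 / 0.181 = 1153.039
AUC_0→∞ = 4834.8875 + 1153.039 = 5987.9265 ng/mL·hr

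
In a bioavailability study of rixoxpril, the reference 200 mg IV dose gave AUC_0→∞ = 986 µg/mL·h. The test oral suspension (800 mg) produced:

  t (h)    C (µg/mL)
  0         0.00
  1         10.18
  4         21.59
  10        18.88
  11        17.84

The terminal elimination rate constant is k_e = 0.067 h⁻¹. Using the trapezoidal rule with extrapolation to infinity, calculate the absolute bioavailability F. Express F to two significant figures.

F = 0.12

Trapezoidal AUC_0→11 (oral suspension):
  [0→1]: (0.00+10.18)/2 × 1 = 5.09
  [1→4]: (10.18+21.59)/2 × 3 = 47.655
  [4→10]: (21.59+18.88)/2 × 6 = 121.41
  [10→11]: (18.88+17.84)/2 × 1 = 18.36
  Sum = 192.515 µg/mL·h
Tail: C_last/k_e = 17.84/0.067 = 266.269
AUC_0→∞ (oral suspension) = 192.515 + 266.269 = 458.784 µg/mL·h
F = (AUC_ev/D_ev)/(AUC_iv/D_iv) = (458.784/800)/(986/200) = 0.57348/4.93 = 0.1163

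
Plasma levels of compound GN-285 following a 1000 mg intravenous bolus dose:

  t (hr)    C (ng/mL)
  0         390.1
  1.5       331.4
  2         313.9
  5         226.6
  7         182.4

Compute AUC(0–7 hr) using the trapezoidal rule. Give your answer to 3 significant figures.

AUC = 1920 ng/mL·hr

Trapezoidal AUC_0→7:
  [0→1.5]: (390.1+331.4)/2 × 1.5 = 541.125
  [1.5→2]: (331.4+313.9)/2 × 0.5 = 161.325
  [2→5]: (313.9+226.6)/2 × 3 = 810.75
  [5→7]: (226.6+182.4)/2 × 2 = 409.0
  Sum = 1922.2 ng/mL·hr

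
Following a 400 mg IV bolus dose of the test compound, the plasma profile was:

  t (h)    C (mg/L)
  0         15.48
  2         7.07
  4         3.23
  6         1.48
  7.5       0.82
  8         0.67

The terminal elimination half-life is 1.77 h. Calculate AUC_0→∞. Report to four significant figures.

Trapezoidal AUC_0→8:
  [0→2]: (15.48+7.07)/2 × 2 = 22.55
  [2→4]: (7.07+3.23)/2 × 2 = 10.3
  [4→6]: (3.23+1.48)/2 × 2 = 4.71
  [6→7.5]: (1.48+0.82)/2 × 1.5 = 1.725
  [7.5→8]: (0.82+0.67)/2 × 0.5 = 0.3725
  Sum = 39.6575 mg/L·h
k_e = ln2 / t½ = 0.693147 / 1.77 = 0.3916 h^-1
Extrapolated tail: C_last / k_e = 0.67 / 0.3916 = 1.711
AUC_0→∞ = 39.6575 + 1.711 = 41.3685 mg/L·h

AUC = 41.37 mg/L·h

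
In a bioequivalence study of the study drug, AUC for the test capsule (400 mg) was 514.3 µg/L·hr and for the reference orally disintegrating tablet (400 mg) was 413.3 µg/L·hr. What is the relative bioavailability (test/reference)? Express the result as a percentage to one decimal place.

F_rel = 124.4%

F_rel = (AUC_test/D_test) / (AUC_ref/D_ref)
      = (514.3/400) / (413.3/400)
      = 1.28575 / 1.03325 = 1.2444 = 124.44%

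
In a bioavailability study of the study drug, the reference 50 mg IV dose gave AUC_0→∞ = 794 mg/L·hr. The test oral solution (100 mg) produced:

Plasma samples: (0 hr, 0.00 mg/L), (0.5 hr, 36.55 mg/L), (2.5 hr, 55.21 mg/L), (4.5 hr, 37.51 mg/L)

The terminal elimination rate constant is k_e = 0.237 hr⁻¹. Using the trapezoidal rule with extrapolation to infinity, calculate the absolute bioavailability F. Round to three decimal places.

Trapezoidal AUC_0→4.5 (oral solution):
  [0→0.5]: (0.00+36.55)/2 × 0.5 = 9.1375
  [0.5→2.5]: (36.55+55.21)/2 × 2 = 91.76
  [2.5→4.5]: (55.21+37.51)/2 × 2 = 92.72
  Sum = 193.6175 mg/L·hr
Tail: C_last/k_e = 37.51/0.237 = 158.270
AUC_0→∞ (oral solution) = 193.6175 + 158.270 = 351.8875 mg/L·hr
F = (AUC_ev/D_ev)/(AUC_iv/D_iv) = (351.8875/100)/(794/50) = 3.518875/15.88 = 0.2216

F = 0.222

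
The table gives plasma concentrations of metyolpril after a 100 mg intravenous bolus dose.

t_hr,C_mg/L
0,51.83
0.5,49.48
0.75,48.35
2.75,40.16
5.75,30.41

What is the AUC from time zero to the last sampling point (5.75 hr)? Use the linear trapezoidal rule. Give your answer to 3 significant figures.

AUC = 232 mg/L·hr

Trapezoidal AUC_0→5.75:
  [0→0.5]: (51.83+49.48)/2 × 0.5 = 25.3275
  [0.5→0.75]: (49.48+48.35)/2 × 0.25 = 12.22875
  [0.75→2.75]: (48.35+40.16)/2 × 2 = 88.51
  [2.75→5.75]: (40.16+30.41)/2 × 3 = 105.855
  Sum = 231.92125 mg/L·hr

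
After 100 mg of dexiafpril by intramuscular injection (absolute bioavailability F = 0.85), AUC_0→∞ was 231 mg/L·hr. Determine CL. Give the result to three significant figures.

CL = 0.368 L/hr

CL = F × Dose / AUC_0→∞
   = 0.85 × 100 / 231 = 0.367965 L/hr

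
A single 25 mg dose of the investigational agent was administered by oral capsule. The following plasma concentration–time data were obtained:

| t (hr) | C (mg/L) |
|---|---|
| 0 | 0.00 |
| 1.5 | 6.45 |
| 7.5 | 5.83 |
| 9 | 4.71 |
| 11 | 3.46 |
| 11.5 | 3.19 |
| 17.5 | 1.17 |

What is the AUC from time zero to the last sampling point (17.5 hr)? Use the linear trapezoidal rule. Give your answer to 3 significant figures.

AUC = 72.5 mg/L·hr

Trapezoidal AUC_0→17.5:
  [0→1.5]: (0.00+6.45)/2 × 1.5 = 4.8375
  [1.5→7.5]: (6.45+5.83)/2 × 6 = 36.84
  [7.5→9]: (5.83+4.71)/2 × 1.5 = 7.905
  [9→11]: (4.71+3.46)/2 × 2 = 8.17
  [11→11.5]: (3.46+3.19)/2 × 0.5 = 1.6625
  [11.5→17.5]: (3.19+1.17)/2 × 6 = 13.08
  Sum = 72.495 mg/L·hr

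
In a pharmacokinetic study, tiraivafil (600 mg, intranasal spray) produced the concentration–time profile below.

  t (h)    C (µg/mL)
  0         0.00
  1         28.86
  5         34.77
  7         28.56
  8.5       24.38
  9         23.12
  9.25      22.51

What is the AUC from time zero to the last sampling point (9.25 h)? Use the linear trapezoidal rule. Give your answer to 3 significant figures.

Trapezoidal AUC_0→9.25:
  [0→1]: (0.00+28.86)/2 × 1 = 14.43
  [1→5]: (28.86+34.77)/2 × 4 = 127.26
  [5→7]: (34.77+28.56)/2 × 2 = 63.33
  [7→8.5]: (28.56+24.38)/2 × 1.5 = 39.705
  [8.5→9]: (24.38+23.12)/2 × 0.5 = 11.875
  [9→9.25]: (23.12+22.51)/2 × 0.25 = 5.70375
  Sum = 262.30375 µg/mL·h

AUC = 262 µg/mL·h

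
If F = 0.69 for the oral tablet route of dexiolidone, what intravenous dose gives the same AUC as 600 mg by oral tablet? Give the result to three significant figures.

D_iv = 414 mg

Systemic exposure from an extravascular dose = F × D_ev, so the equivalent IV dose is F × D_ev.
D_iv = F × D_ev = 0.69 × 600 = 414 mg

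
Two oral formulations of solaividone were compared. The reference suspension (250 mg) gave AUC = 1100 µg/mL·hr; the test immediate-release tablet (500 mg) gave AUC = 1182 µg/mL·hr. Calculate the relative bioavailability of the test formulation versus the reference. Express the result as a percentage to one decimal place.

F_rel = (AUC_test/D_test) / (AUC_ref/D_ref)
      = (1182/500) / (1100/250)
      = 2.364 / 4.4 = 0.5373 = 53.73%

F_rel = 53.7%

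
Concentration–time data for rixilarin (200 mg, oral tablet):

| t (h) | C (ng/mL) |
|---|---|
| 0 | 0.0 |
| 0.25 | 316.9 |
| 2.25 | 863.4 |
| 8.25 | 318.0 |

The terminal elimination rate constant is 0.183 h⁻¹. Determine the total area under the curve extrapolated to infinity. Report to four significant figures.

Trapezoidal AUC_0→8.25:
  [0→0.25]: (0.0+316.9)/2 × 0.25 = 39.6125
  [0.25→2.25]: (316.9+863.4)/2 × 2 = 1180.3
  [2.25→8.25]: (863.4+318.0)/2 × 6 = 3544.2
  Sum = 4764.1125 ng/mL·h
Extrapolated tail: C_last / k_e = 318.0 / 0.183 = 1737.705
AUC_0→∞ = 4764.1125 + 1737.705 = 6501.8175 ng/mL·h

AUC = 6502 ng/mL·h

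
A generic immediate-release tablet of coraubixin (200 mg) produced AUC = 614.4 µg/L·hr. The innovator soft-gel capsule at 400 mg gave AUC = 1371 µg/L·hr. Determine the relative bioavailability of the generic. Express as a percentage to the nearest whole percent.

F_rel = 90%

F_rel = (AUC_test/D_test) / (AUC_ref/D_ref)
      = (614.4/200) / (1371/400)
      = 3.072 / 3.4275 = 0.8963 = 89.63%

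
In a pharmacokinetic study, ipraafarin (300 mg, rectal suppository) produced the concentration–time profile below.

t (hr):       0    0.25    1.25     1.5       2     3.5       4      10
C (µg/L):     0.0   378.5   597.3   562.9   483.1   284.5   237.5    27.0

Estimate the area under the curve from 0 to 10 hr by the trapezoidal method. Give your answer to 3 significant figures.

AUC = 2440 µg/L·hr

Trapezoidal AUC_0→10:
  [0→0.25]: (0.0+378.5)/2 × 0.25 = 47.3125
  [0.25→1.25]: (378.5+597.3)/2 × 1 = 487.9
  [1.25→1.5]: (597.3+562.9)/2 × 0.25 = 145.025
  [1.5→2]: (562.9+483.1)/2 × 0.5 = 261.5
  [2→3.5]: (483.1+284.5)/2 × 1.5 = 575.7
  [3.5→4]: (284.5+237.5)/2 × 0.5 = 130.5
  [4→10]: (237.5+27.0)/2 × 6 = 793.5
  Sum = 2441.4375 µg/L·hr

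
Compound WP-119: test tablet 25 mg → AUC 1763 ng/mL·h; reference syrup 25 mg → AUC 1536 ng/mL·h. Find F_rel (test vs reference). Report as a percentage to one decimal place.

F_rel = 114.8%

F_rel = (AUC_test/D_test) / (AUC_ref/D_ref)
      = (1763/25) / (1536/25)
      = 70.52 / 61.44 = 1.1478 = 114.78%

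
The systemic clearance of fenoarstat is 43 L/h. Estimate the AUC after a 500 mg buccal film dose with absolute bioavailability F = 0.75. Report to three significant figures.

AUC = 8.72 mg/L·h

AUC_0→∞ = F × Dose / CL
        = 0.75 × 500 / 43 = 8.72093 mg/L·h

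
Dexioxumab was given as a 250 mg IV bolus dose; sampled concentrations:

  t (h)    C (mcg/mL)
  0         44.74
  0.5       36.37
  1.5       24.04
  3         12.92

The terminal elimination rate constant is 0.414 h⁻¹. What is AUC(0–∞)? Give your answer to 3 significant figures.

AUC = 109 mcg/mL·h

Trapezoidal AUC_0→3:
  [0→0.5]: (44.74+36.37)/2 × 0.5 = 20.2775
  [0.5→1.5]: (36.37+24.04)/2 × 1 = 30.205
  [1.5→3]: (24.04+12.92)/2 × 1.5 = 27.72
  Sum = 78.2025 mcg/mL·h
Extrapolated tail: C_last / k_e = 12.92 / 0.414 = 31.208
AUC_0→∞ = 78.2025 + 31.208 = 109.4105 mcg/mL·h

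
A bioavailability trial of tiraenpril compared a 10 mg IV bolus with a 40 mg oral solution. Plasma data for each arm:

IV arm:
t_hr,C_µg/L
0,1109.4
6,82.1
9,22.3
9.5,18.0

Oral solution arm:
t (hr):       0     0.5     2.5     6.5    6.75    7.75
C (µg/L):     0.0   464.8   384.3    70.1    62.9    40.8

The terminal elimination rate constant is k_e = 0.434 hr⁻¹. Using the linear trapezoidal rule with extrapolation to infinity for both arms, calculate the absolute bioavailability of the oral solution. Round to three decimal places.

F = 0.135

Trapezoidal AUC_0→9.5 (IV):
  [0→6]: (1109.4+82.1)/2 × 6 = 3574.5
  [6→9]: (82.1+22.3)/2 × 3 = 156.6
  [9→9.5]: (22.3+18.0)/2 × 0.5 = 10.075
  Sum = 3741.175 µg/L·hr
IV tail: 18.0/0.434 = 41.475; AUC_iv,0→∞ = 3741.175 + 41.475 = 3782.65 µg/L·hr
Trapezoidal AUC_0→7.75 (oral solution):
  [0→0.5]: (0.0+464.8)/2 × 0.5 = 116.2
  [0.5→2.5]: (464.8+384.3)/2 × 2 = 849.1
  [2.5→6.5]: (384.3+70.1)/2 × 4 = 908.8
  [6.5→6.75]: (70.1+62.9)/2 × 0.25 = 16.625
  [6.75→7.75]: (62.9+40.8)/2 × 1 = 51.85
  Sum = 1942.575 µg/L·hr
oral solution tail: 40.8/0.434 = 94.009; AUC_ev,0→∞ = 1942.575 + 94.009 = 2036.584 µg/L·hr
F = (AUC_ev/D_ev)/(AUC_iv/D_iv) = (2036.584/40)/(3782.65/10) = 50.9146/378.265 = 0.1346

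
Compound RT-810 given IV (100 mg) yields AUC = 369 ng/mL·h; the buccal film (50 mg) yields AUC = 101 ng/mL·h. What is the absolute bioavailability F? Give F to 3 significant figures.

F = 0.547

F = (AUC_ev / D_ev) / (AUC_iv / D_iv)
  = (101/50) / (369/100)
  = 2.02 / 3.69 = 0.5474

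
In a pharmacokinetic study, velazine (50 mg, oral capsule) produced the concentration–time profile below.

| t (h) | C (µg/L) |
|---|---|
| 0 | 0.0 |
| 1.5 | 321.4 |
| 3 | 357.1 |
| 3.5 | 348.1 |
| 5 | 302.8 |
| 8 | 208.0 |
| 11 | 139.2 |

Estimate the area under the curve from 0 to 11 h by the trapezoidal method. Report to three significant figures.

Trapezoidal AUC_0→11:
  [0→1.5]: (0.0+321.4)/2 × 1.5 = 241.05
  [1.5→3]: (321.4+357.1)/2 × 1.5 = 508.875
  [3→3.5]: (357.1+348.1)/2 × 0.5 = 176.3
  [3.5→5]: (348.1+302.8)/2 × 1.5 = 488.175
  [5→8]: (302.8+208.0)/2 × 3 = 766.2
  [8→11]: (208.0+139.2)/2 × 3 = 520.8
  Sum = 2701.4 µg/L·h

AUC = 2700 µg/L·h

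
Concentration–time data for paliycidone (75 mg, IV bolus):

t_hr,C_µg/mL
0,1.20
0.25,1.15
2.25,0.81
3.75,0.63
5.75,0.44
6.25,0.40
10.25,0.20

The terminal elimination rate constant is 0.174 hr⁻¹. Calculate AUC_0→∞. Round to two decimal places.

Trapezoidal AUC_0→10.25:
  [0→0.25]: (1.20+1.15)/2 × 0.25 = 0.29375
  [0.25→2.25]: (1.15+0.81)/2 × 2 = 1.96
  [2.25→3.75]: (0.81+0.63)/2 × 1.5 = 1.08
  [3.75→5.75]: (0.63+0.44)/2 × 2 = 1.07
  [5.75→6.25]: (0.44+0.40)/2 × 0.5 = 0.21
  [6.25→10.25]: (0.40+0.20)/2 × 4 = 1.2
  Sum = 5.81375 µg/mL·hr
Extrapolated tail: C_last / k_e = 0.20 / 0.174 = 1.149
AUC_0→∞ = 5.81375 + 1.149 = 6.96275 µg/mL·hr

AUC = 6.96 µg/mL·hr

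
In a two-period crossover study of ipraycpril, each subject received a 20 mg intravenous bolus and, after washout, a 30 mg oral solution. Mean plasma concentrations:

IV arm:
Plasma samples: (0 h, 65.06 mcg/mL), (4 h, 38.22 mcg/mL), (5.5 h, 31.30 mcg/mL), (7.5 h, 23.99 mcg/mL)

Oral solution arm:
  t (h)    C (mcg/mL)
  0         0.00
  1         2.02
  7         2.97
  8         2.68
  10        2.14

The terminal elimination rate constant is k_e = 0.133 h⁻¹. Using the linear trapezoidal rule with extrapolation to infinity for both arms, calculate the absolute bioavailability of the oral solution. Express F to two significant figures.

Trapezoidal AUC_0→7.5 (IV):
  [0→4]: (65.06+38.22)/2 × 4 = 206.56
  [4→5.5]: (38.22+31.30)/2 × 1.5 = 52.14
  [5.5→7.5]: (31.30+23.99)/2 × 2 = 55.29
  Sum = 313.99 mcg/mL·h
IV tail: 23.99/0.133 = 180.376; AUC_iv,0→∞ = 313.99 + 180.376 = 494.366 mcg/mL·h
Trapezoidal AUC_0→10 (oral solution):
  [0→1]: (0.00+2.02)/2 × 1 = 1.01
  [1→7]: (2.02+2.97)/2 × 6 = 14.97
  [7→8]: (2.97+2.68)/2 × 1 = 2.825
  [8→10]: (2.68+2.14)/2 × 2 = 4.82
  Sum = 23.625 mcg/mL·h
oral solution tail: 2.14/0.133 = 16.090; AUC_ev,0→∞ = 23.625 + 16.090 = 39.715 mcg/mL·h
F = (AUC_ev/D_ev)/(AUC_iv/D_iv) = (39.715/30)/(494.366/20) = 1.32383/24.7183 = 0.0536

F = 0.054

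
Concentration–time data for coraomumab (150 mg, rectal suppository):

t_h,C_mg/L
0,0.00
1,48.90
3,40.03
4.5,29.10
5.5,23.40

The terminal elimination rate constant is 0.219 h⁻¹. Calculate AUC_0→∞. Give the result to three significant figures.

Trapezoidal AUC_0→5.5:
  [0→1]: (0.00+48.90)/2 × 1 = 24.45
  [1→3]: (48.90+40.03)/2 × 2 = 88.93
  [3→4.5]: (40.03+29.10)/2 × 1.5 = 51.8475
  [4.5→5.5]: (29.10+23.40)/2 × 1 = 26.25
  Sum = 191.4775 mg/L·h
Extrapolated tail: C_last / k_e = 23.40 / 0.219 = 106.849
AUC_0→∞ = 191.4775 + 106.849 = 298.3265 mg/L·h

AUC = 298 mg/L·h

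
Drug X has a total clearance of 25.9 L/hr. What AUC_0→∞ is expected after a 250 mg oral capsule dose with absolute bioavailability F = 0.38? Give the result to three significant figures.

AUC = 3.67 mg/L·hr

AUC_0→∞ = F × Dose / CL
        = 0.38 × 250 / 25.9 = 3.66795 mg/L·hr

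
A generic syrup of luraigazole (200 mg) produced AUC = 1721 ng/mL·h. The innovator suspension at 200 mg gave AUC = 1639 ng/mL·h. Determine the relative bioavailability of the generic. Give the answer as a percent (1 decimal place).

F_rel = (AUC_test/D_test) / (AUC_ref/D_ref)
      = (1721/200) / (1639/200)
      = 8.605 / 8.195 = 1.0500 = 105.00%

F_rel = 105.0%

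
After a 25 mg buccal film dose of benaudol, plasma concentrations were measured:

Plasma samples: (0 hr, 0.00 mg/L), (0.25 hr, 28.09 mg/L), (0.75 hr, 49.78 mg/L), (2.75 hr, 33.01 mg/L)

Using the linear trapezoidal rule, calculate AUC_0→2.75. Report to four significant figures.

AUC = 105.8 mg/L·hr

Trapezoidal AUC_0→2.75:
  [0→0.25]: (0.00+28.09)/2 × 0.25 = 3.51125
  [0.25→0.75]: (28.09+49.78)/2 × 0.5 = 19.4675
  [0.75→2.75]: (49.78+33.01)/2 × 2 = 82.79
  Sum = 105.76875 mg/L·hr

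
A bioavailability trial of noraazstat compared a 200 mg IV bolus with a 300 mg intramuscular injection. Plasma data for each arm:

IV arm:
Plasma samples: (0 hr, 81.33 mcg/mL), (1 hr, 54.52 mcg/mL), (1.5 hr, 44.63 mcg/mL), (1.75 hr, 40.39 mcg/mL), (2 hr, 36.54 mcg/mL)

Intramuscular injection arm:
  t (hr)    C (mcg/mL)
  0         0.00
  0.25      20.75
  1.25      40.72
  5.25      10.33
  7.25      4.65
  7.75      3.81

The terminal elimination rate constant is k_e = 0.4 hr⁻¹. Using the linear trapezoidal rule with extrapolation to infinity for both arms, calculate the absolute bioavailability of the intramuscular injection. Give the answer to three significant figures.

Trapezoidal AUC_0→2 (IV):
  [0→1]: (81.33+54.52)/2 × 1 = 67.925
  [1→1.5]: (54.52+44.63)/2 × 0.5 = 24.7875
  [1.5→1.75]: (44.63+40.39)/2 × 0.25 = 10.6275
  [1.75→2]: (40.39+36.54)/2 × 0.25 = 9.61625
  Sum = 112.95625 mcg/mL·hr
IV tail: 36.54/0.4 = 91.350; AUC_iv,0→∞ = 112.95625 + 91.350 = 204.30625 mcg/mL·hr
Trapezoidal AUC_0→7.75 (intramuscular injection):
  [0→0.25]: (0.00+20.75)/2 × 0.25 = 2.59375
  [0.25→1.25]: (20.75+40.72)/2 × 1 = 30.735
  [1.25→5.25]: (40.72+10.33)/2 × 4 = 102.1
  [5.25→7.25]: (10.33+4.65)/2 × 2 = 14.98
  [7.25→7.75]: (4.65+3.81)/2 × 0.5 = 2.115
  Sum = 152.52375 mcg/mL·hr
intramuscular injection tail: 3.81/0.4 = 9.525; AUC_ev,0→∞ = 152.52375 + 9.525 = 162.04875 mcg/mL·hr
F = (AUC_ev/D_ev)/(AUC_iv/D_iv) = (162.04875/300)/(204.30625/200) = 0.5401625/1.02153 = 0.5288

F = 0.529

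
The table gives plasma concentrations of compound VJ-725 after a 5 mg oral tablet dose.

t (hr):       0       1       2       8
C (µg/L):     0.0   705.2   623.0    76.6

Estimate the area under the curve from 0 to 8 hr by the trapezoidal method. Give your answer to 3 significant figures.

Trapezoidal AUC_0→8:
  [0→1]: (0.0+705.2)/2 × 1 = 352.6
  [1→2]: (705.2+623.0)/2 × 1 = 664.1
  [2→8]: (623.0+76.6)/2 × 6 = 2098.8
  Sum = 3115.5 µg/L·hr

AUC = 3120 µg/L·hr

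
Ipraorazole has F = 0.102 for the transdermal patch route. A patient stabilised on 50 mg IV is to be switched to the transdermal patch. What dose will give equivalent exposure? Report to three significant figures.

D_transdermal = 490 mg

For equal systemic exposure: F × D_ev = D_iv
D_ev = D_iv / F = 50 / 0.102 = 490.196 mg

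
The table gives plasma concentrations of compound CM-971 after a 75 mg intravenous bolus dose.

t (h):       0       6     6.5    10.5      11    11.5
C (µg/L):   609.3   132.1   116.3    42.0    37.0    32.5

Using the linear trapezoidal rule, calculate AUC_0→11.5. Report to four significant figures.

Trapezoidal AUC_0→11.5:
  [0→6]: (609.3+132.1)/2 × 6 = 2224.2
  [6→6.5]: (132.1+116.3)/2 × 0.5 = 62.1
  [6.5→10.5]: (116.3+42.0)/2 × 4 = 316.6
  [10.5→11]: (42.0+37.0)/2 × 0.5 = 19.75
  [11→11.5]: (37.0+32.5)/2 × 0.5 = 17.375
  Sum = 2640.025 µg/L·h

AUC = 2640 µg/L·h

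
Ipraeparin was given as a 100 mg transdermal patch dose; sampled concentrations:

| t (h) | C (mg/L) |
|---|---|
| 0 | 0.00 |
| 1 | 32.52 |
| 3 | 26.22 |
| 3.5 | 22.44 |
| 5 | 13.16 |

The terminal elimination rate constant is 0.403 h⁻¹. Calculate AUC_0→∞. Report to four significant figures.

Trapezoidal AUC_0→5:
  [0→1]: (0.00+32.52)/2 × 1 = 16.26
  [1→3]: (32.52+26.22)/2 × 2 = 58.74
  [3→3.5]: (26.22+22.44)/2 × 0.5 = 12.165
  [3.5→5]: (22.44+13.16)/2 × 1.5 = 26.7
  Sum = 113.865 mg/L·h
Extrapolated tail: C_last / k_e = 13.16 / 0.403 = 32.655
AUC_0→∞ = 113.865 + 32.655 = 146.52 mg/L·h

AUC = 146.5 mg/L·h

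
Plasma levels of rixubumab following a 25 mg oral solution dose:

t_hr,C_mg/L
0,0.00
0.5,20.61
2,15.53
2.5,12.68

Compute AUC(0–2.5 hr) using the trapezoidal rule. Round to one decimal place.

AUC = 39.3 mg/L·hr

Trapezoidal AUC_0→2.5:
  [0→0.5]: (0.00+20.61)/2 × 0.5 = 5.1525
  [0.5→2]: (20.61+15.53)/2 × 1.5 = 27.105
  [2→2.5]: (15.53+12.68)/2 × 0.5 = 7.0525
  Sum = 39.31 mg/L·hr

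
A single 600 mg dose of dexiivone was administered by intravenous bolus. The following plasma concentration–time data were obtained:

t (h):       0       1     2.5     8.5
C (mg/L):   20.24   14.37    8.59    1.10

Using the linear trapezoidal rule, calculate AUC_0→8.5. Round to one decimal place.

AUC = 63.6 mg/L·h

Trapezoidal AUC_0→8.5:
  [0→1]: (20.24+14.37)/2 × 1 = 17.305
  [1→2.5]: (14.37+8.59)/2 × 1.5 = 17.22
  [2.5→8.5]: (8.59+1.10)/2 × 6 = 29.07
  Sum = 63.595 mg/L·h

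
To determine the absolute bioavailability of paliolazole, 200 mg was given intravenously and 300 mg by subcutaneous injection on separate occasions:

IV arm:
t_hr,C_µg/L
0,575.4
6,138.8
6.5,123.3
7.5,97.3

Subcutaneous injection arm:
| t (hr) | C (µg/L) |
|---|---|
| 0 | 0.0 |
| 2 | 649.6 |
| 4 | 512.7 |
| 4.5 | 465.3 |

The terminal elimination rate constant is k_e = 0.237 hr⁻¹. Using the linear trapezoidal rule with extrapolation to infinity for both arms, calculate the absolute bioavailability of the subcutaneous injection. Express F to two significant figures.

F = 0.98

Trapezoidal AUC_0→7.5 (IV):
  [0→6]: (575.4+138.8)/2 × 6 = 2142.6
  [6→6.5]: (138.8+123.3)/2 × 0.5 = 65.525
  [6.5→7.5]: (123.3+97.3)/2 × 1 = 110.3
  Sum = 2318.425 µg/L·hr
IV tail: 97.3/0.237 = 410.549; AUC_iv,0→∞ = 2318.425 + 410.549 = 2728.974 µg/L·hr
Trapezoidal AUC_0→4.5 (subcutaneous injection):
  [0→2]: (0.0+649.6)/2 × 2 = 649.6
  [2→4]: (649.6+512.7)/2 × 2 = 1162.3
  [4→4.5]: (512.7+465.3)/2 × 0.5 = 244.5
  Sum = 2056.4 µg/L·hr
subcutaneous injection tail: 465.3/0.237 = 1963.291; AUC_ev,0→∞ = 2056.4 + 1963.291 = 4019.691 µg/L·hr
F = (AUC_ev/D_ev)/(AUC_iv/D_iv) = (4019.691/300)/(2728.974/200) = 13.39897/13.64487 = 0.9820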